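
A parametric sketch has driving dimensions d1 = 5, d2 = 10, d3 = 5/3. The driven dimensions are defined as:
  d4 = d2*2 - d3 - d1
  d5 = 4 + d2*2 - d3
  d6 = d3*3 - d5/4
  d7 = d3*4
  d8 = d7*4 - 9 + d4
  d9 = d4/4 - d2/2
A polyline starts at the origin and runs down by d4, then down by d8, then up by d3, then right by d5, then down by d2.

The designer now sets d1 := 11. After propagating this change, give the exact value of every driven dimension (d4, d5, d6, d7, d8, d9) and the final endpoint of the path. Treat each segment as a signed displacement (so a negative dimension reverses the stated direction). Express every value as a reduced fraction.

d4 = 22/3
d5 = 67/3
d6 = -7/12
d7 = 20/3
d8 = 25
d9 = -19/6
endpoint = (67/3, -122/3)

Apply edit: d1 := 11
  d4 = d2*2 - d3 - d1 = 22/3
  d5 = 4 + d2*2 - d3 = 67/3
  d6 = d3*3 - d5/4 = -7/12
  d7 = d3*4 = 20/3
  d8 = d7*4 - 9 + d4 = 25
  d9 = d4/4 - d2/2 = -19/6
Walk from origin (0, 0):
  seg 1: down by d4 = 22/3 → (0, -22/3)
  seg 2: down by d8 = 25 → (0, -97/3)
  seg 3: up by d3 = 5/3 → (0, -92/3)
  seg 4: right by d5 = 67/3 → (67/3, -92/3)
  seg 5: down by d2 = 10 → (67/3, -122/3)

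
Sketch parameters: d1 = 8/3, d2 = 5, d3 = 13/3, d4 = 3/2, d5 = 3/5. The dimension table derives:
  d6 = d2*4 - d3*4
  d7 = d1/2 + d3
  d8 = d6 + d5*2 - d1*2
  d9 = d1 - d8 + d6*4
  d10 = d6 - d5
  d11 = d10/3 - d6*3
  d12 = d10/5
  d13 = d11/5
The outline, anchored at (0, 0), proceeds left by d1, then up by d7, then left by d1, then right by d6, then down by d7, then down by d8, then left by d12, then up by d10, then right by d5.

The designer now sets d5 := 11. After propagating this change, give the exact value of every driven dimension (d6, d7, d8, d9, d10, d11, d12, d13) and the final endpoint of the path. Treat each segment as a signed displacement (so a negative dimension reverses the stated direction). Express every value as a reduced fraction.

Apply edit: d5 := 11
  d6 = d2*4 - d3*4 = 8/3
  d7 = d1/2 + d3 = 17/3
  d8 = d6 + d5*2 - d1*2 = 58/3
  d9 = d1 - d8 + d6*4 = -6
  d10 = d6 - d5 = -25/3
  d11 = d10/3 - d6*3 = -97/9
  d12 = d10/5 = -5/3
  d13 = d11/5 = -97/45
Walk from origin (0, 0):
  seg 1: left by d1 = 8/3 → (-8/3, 0)
  seg 2: up by d7 = 17/3 → (-8/3, 17/3)
  seg 3: left by d1 = 8/3 → (-16/3, 17/3)
  seg 4: right by d6 = 8/3 → (-8/3, 17/3)
  seg 5: down by d7 = 17/3 → (-8/3, 0)
  seg 6: down by d8 = 58/3 → (-8/3, -58/3)
  seg 7: left by d12 = -5/3 → (-1, -58/3)
  seg 8: up by d10 = -25/3 → (-1, -83/3)
  seg 9: right by d5 = 11 → (10, -83/3)

d6 = 8/3
d7 = 17/3
d8 = 58/3
d9 = -6
d10 = -25/3
d11 = -97/9
d12 = -5/3
d13 = -97/45
endpoint = (10, -83/3)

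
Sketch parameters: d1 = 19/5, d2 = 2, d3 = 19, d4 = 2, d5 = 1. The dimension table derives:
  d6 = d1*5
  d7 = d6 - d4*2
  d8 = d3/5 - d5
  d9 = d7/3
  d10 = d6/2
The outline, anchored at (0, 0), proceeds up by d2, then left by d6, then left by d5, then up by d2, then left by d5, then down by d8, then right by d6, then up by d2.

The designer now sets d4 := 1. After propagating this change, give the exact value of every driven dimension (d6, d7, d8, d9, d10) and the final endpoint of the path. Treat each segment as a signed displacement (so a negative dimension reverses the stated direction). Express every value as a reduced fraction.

d6 = 19
d7 = 17
d8 = 14/5
d9 = 17/3
d10 = 19/2
endpoint = (-2, 16/5)

Apply edit: d4 := 1
  d6 = d1*5 = 19
  d7 = d6 - d4*2 = 17
  d8 = d3/5 - d5 = 14/5
  d9 = d7/3 = 17/3
  d10 = d6/2 = 19/2
Walk from origin (0, 0):
  seg 1: up by d2 = 2 → (0, 2)
  seg 2: left by d6 = 19 → (-19, 2)
  seg 3: left by d5 = 1 → (-20, 2)
  seg 4: up by d2 = 2 → (-20, 4)
  seg 5: left by d5 = 1 → (-21, 4)
  seg 6: down by d8 = 14/5 → (-21, 6/5)
  seg 7: right by d6 = 19 → (-2, 6/5)
  seg 8: up by d2 = 2 → (-2, 16/5)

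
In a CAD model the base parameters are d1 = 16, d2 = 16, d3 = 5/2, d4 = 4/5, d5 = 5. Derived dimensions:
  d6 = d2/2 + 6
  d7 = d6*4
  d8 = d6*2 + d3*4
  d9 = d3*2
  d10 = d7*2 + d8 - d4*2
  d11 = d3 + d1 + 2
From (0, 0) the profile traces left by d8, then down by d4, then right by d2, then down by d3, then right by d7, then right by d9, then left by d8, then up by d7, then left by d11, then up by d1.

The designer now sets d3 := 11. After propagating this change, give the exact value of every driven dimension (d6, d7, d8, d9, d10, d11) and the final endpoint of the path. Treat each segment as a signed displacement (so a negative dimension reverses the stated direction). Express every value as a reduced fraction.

d6 = 14
d7 = 56
d8 = 72
d9 = 22
d10 = 912/5
d11 = 29
endpoint = (-79, 301/5)

Apply edit: d3 := 11
  d6 = d2/2 + 6 = 14
  d7 = d6*4 = 56
  d8 = d6*2 + d3*4 = 72
  d9 = d3*2 = 22
  d10 = d7*2 + d8 - d4*2 = 912/5
  d11 = d3 + d1 + 2 = 29
Walk from origin (0, 0):
  seg 1: left by d8 = 72 → (-72, 0)
  seg 2: down by d4 = 4/5 → (-72, -4/5)
  seg 3: right by d2 = 16 → (-56, -4/5)
  seg 4: down by d3 = 11 → (-56, -59/5)
  seg 5: right by d7 = 56 → (0, -59/5)
  seg 6: right by d9 = 22 → (22, -59/5)
  seg 7: left by d8 = 72 → (-50, -59/5)
  seg 8: up by d7 = 56 → (-50, 221/5)
  seg 9: left by d11 = 29 → (-79, 221/5)
  seg 10: up by d1 = 16 → (-79, 301/5)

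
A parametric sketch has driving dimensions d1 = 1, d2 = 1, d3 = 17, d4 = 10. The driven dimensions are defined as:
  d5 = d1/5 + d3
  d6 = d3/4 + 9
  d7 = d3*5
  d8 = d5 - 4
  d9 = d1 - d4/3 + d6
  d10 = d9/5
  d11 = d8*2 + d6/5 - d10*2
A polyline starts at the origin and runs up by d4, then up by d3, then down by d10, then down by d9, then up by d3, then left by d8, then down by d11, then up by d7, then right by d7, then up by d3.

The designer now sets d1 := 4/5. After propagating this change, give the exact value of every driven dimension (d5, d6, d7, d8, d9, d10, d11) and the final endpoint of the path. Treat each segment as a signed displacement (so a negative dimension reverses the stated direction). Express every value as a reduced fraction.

Apply edit: d1 := 4/5
  d5 = d1/5 + d3 = 429/25
  d6 = d3/4 + 9 = 53/4
  d7 = d3*5 = 85
  d8 = d5 - 4 = 329/25
  d9 = d1 - d4/3 + d6 = 643/60
  d10 = d9/5 = 643/300
  d11 = d8*2 + d6/5 - d10*2 = 1481/60
Walk from origin (0, 0):
  seg 1: up by d4 = 10 → (0, 10)
  seg 2: up by d3 = 17 → (0, 27)
  seg 3: down by d10 = 643/300 → (0, 7457/300)
  seg 4: down by d9 = 643/60 → (0, 707/50)
  seg 5: up by d3 = 17 → (0, 1557/50)
  seg 6: left by d8 = 329/25 → (-329/25, 1557/50)
  seg 7: down by d11 = 1481/60 → (-329/25, 1937/300)
  seg 8: up by d7 = 85 → (-329/25, 27437/300)
  seg 9: right by d7 = 85 → (1796/25, 27437/300)
  seg 10: up by d3 = 17 → (1796/25, 32537/300)

d5 = 429/25
d6 = 53/4
d7 = 85
d8 = 329/25
d9 = 643/60
d10 = 643/300
d11 = 1481/60
endpoint = (1796/25, 32537/300)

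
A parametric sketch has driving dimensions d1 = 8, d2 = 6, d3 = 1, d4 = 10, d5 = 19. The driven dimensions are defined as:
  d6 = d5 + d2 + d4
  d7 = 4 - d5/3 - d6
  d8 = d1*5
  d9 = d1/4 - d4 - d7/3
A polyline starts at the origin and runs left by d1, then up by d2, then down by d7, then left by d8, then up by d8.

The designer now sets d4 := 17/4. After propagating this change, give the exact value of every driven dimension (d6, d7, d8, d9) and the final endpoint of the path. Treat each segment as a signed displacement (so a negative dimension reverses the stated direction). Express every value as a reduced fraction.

d6 = 117/4
d7 = -379/12
d8 = 40
d9 = 149/18
endpoint = (-48, 931/12)

Apply edit: d4 := 17/4
  d6 = d5 + d2 + d4 = 117/4
  d7 = 4 - d5/3 - d6 = -379/12
  d8 = d1*5 = 40
  d9 = d1/4 - d4 - d7/3 = 149/18
Walk from origin (0, 0):
  seg 1: left by d1 = 8 → (-8, 0)
  seg 2: up by d2 = 6 → (-8, 6)
  seg 3: down by d7 = -379/12 → (-8, 451/12)
  seg 4: left by d8 = 40 → (-48, 451/12)
  seg 5: up by d8 = 40 → (-48, 931/12)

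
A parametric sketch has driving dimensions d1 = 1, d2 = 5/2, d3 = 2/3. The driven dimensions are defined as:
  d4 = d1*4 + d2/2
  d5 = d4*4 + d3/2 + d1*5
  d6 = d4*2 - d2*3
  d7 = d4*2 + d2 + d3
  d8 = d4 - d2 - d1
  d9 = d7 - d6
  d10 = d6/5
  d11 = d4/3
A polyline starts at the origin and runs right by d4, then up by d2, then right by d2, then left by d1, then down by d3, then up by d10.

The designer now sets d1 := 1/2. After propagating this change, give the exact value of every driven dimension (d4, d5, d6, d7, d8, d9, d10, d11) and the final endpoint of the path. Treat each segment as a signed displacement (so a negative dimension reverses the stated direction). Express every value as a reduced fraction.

d4 = 13/4
d5 = 95/6
d6 = -1
d7 = 29/3
d8 = 1/4
d9 = 32/3
d10 = -1/5
d11 = 13/12
endpoint = (21/4, 49/30)

Apply edit: d1 := 1/2
  d4 = d1*4 + d2/2 = 13/4
  d5 = d4*4 + d3/2 + d1*5 = 95/6
  d6 = d4*2 - d2*3 = -1
  d7 = d4*2 + d2 + d3 = 29/3
  d8 = d4 - d2 - d1 = 1/4
  d9 = d7 - d6 = 32/3
  d10 = d6/5 = -1/5
  d11 = d4/3 = 13/12
Walk from origin (0, 0):
  seg 1: right by d4 = 13/4 → (13/4, 0)
  seg 2: up by d2 = 5/2 → (13/4, 5/2)
  seg 3: right by d2 = 5/2 → (23/4, 5/2)
  seg 4: left by d1 = 1/2 → (21/4, 5/2)
  seg 5: down by d3 = 2/3 → (21/4, 11/6)
  seg 6: up by d10 = -1/5 → (21/4, 49/30)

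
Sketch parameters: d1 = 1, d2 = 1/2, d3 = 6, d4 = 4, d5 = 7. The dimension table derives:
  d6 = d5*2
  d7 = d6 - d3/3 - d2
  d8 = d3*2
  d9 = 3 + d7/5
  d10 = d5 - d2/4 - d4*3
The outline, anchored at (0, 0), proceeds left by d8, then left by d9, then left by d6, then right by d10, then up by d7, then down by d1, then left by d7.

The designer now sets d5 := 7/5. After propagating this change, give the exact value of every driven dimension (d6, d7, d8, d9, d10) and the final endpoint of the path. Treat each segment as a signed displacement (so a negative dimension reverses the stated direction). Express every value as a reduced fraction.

d6 = 14/5
d7 = 3/10
d8 = 12
d9 = 153/50
d10 = -429/40
endpoint = (-5777/200, -7/10)

Apply edit: d5 := 7/5
  d6 = d5*2 = 14/5
  d7 = d6 - d3/3 - d2 = 3/10
  d8 = d3*2 = 12
  d9 = 3 + d7/5 = 153/50
  d10 = d5 - d2/4 - d4*3 = -429/40
Walk from origin (0, 0):
  seg 1: left by d8 = 12 → (-12, 0)
  seg 2: left by d9 = 153/50 → (-753/50, 0)
  seg 3: left by d6 = 14/5 → (-893/50, 0)
  seg 4: right by d10 = -429/40 → (-5717/200, 0)
  seg 5: up by d7 = 3/10 → (-5717/200, 3/10)
  seg 6: down by d1 = 1 → (-5717/200, -7/10)
  seg 7: left by d7 = 3/10 → (-5777/200, -7/10)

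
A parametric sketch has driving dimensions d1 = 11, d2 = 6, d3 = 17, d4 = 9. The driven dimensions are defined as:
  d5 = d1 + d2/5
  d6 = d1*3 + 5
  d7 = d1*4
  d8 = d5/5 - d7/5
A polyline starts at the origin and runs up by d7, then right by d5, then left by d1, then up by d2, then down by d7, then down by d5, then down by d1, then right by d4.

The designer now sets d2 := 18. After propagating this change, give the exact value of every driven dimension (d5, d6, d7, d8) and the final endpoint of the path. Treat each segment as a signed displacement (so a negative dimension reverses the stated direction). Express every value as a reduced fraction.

Apply edit: d2 := 18
  d5 = d1 + d2/5 = 73/5
  d6 = d1*3 + 5 = 38
  d7 = d1*4 = 44
  d8 = d5/5 - d7/5 = -147/25
Walk from origin (0, 0):
  seg 1: up by d7 = 44 → (0, 44)
  seg 2: right by d5 = 73/5 → (73/5, 44)
  seg 3: left by d1 = 11 → (18/5, 44)
  seg 4: up by d2 = 18 → (18/5, 62)
  seg 5: down by d7 = 44 → (18/5, 18)
  seg 6: down by d5 = 73/5 → (18/5, 17/5)
  seg 7: down by d1 = 11 → (18/5, -38/5)
  seg 8: right by d4 = 9 → (63/5, -38/5)

d5 = 73/5
d6 = 38
d7 = 44
d8 = -147/25
endpoint = (63/5, -38/5)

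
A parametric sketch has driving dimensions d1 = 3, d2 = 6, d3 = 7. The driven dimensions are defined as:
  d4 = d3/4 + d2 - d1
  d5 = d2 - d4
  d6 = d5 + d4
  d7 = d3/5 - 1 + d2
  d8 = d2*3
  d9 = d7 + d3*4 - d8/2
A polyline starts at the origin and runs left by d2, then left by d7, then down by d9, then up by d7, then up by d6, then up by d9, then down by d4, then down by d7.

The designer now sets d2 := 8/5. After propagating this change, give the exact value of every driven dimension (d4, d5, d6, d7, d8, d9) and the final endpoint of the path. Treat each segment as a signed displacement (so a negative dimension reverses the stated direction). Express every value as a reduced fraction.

d4 = 7/20
d5 = 5/4
d6 = 8/5
d7 = 2
d8 = 24/5
d9 = 138/5
endpoint = (-18/5, 5/4)

Apply edit: d2 := 8/5
  d4 = d3/4 + d2 - d1 = 7/20
  d5 = d2 - d4 = 5/4
  d6 = d5 + d4 = 8/5
  d7 = d3/5 - 1 + d2 = 2
  d8 = d2*3 = 24/5
  d9 = d7 + d3*4 - d8/2 = 138/5
Walk from origin (0, 0):
  seg 1: left by d2 = 8/5 → (-8/5, 0)
  seg 2: left by d7 = 2 → (-18/5, 0)
  seg 3: down by d9 = 138/5 → (-18/5, -138/5)
  seg 4: up by d7 = 2 → (-18/5, -128/5)
  seg 5: up by d6 = 8/5 → (-18/5, -24)
  seg 6: up by d9 = 138/5 → (-18/5, 18/5)
  seg 7: down by d4 = 7/20 → (-18/5, 13/4)
  seg 8: down by d7 = 2 → (-18/5, 5/4)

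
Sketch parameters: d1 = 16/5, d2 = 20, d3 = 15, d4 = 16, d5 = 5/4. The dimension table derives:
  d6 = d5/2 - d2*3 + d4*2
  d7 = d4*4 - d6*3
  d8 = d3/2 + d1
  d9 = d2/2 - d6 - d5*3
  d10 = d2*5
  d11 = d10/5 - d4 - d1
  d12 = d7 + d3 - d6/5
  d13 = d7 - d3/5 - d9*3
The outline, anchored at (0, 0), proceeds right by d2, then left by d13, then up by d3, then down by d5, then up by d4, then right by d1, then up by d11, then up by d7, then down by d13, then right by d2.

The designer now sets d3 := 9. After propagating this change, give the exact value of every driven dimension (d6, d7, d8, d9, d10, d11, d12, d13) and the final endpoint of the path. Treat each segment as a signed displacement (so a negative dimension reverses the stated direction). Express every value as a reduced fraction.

d6 = -219/8
d7 = 1169/8
d8 = 77/10
d9 = 269/8
d10 = 100
d11 = 4/5
d12 = 803/5
d13 = 869/20
endpoint = (-1/4, 5089/40)

Apply edit: d3 := 9
  d6 = d5/2 - d2*3 + d4*2 = -219/8
  d7 = d4*4 - d6*3 = 1169/8
  d8 = d3/2 + d1 = 77/10
  d9 = d2/2 - d6 - d5*3 = 269/8
  d10 = d2*5 = 100
  d11 = d10/5 - d4 - d1 = 4/5
  d12 = d7 + d3 - d6/5 = 803/5
  d13 = d7 - d3/5 - d9*3 = 869/20
Walk from origin (0, 0):
  seg 1: right by d2 = 20 → (20, 0)
  seg 2: left by d13 = 869/20 → (-469/20, 0)
  seg 3: up by d3 = 9 → (-469/20, 9)
  seg 4: down by d5 = 5/4 → (-469/20, 31/4)
  seg 5: up by d4 = 16 → (-469/20, 95/4)
  seg 6: right by d1 = 16/5 → (-81/4, 95/4)
  seg 7: up by d11 = 4/5 → (-81/4, 491/20)
  seg 8: up by d7 = 1169/8 → (-81/4, 6827/40)
  seg 9: down by d13 = 869/20 → (-81/4, 5089/40)
  seg 10: right by d2 = 20 → (-1/4, 5089/40)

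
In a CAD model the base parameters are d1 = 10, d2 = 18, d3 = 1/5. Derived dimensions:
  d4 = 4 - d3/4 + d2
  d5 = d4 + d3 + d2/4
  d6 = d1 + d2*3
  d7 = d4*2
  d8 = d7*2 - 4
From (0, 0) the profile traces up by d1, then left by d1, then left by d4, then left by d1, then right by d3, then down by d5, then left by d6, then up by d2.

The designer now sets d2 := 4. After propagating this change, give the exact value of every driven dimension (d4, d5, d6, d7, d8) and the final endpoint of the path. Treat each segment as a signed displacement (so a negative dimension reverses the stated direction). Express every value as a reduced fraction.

d4 = 159/20
d5 = 183/20
d6 = 22
d7 = 159/10
d8 = 139/5
endpoint = (-199/4, 97/20)

Apply edit: d2 := 4
  d4 = 4 - d3/4 + d2 = 159/20
  d5 = d4 + d3 + d2/4 = 183/20
  d6 = d1 + d2*3 = 22
  d7 = d4*2 = 159/10
  d8 = d7*2 - 4 = 139/5
Walk from origin (0, 0):
  seg 1: up by d1 = 10 → (0, 10)
  seg 2: left by d1 = 10 → (-10, 10)
  seg 3: left by d4 = 159/20 → (-359/20, 10)
  seg 4: left by d1 = 10 → (-559/20, 10)
  seg 5: right by d3 = 1/5 → (-111/4, 10)
  seg 6: down by d5 = 183/20 → (-111/4, 17/20)
  seg 7: left by d6 = 22 → (-199/4, 17/20)
  seg 8: up by d2 = 4 → (-199/4, 97/20)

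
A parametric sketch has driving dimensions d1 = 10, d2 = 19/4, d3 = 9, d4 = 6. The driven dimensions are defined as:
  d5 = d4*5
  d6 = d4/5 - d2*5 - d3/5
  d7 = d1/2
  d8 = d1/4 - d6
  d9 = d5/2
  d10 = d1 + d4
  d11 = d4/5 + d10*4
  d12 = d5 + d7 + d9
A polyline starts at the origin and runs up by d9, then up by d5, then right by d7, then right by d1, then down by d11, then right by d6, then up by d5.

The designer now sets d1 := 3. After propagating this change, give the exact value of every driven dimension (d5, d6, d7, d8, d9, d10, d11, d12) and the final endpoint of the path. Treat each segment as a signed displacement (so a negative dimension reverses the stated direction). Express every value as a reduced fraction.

Apply edit: d1 := 3
  d5 = d4*5 = 30
  d6 = d4/5 - d2*5 - d3/5 = -487/20
  d7 = d1/2 = 3/2
  d8 = d1/4 - d6 = 251/10
  d9 = d5/2 = 15
  d10 = d1 + d4 = 9
  d11 = d4/5 + d10*4 = 186/5
  d12 = d5 + d7 + d9 = 93/2
Walk from origin (0, 0):
  seg 1: up by d9 = 15 → (0, 15)
  seg 2: up by d5 = 30 → (0, 45)
  seg 3: right by d7 = 3/2 → (3/2, 45)
  seg 4: right by d1 = 3 → (9/2, 45)
  seg 5: down by d11 = 186/5 → (9/2, 39/5)
  seg 6: right by d6 = -487/20 → (-397/20, 39/5)
  seg 7: up by d5 = 30 → (-397/20, 189/5)

d5 = 30
d6 = -487/20
d7 = 3/2
d8 = 251/10
d9 = 15
d10 = 9
d11 = 186/5
d12 = 93/2
endpoint = (-397/20, 189/5)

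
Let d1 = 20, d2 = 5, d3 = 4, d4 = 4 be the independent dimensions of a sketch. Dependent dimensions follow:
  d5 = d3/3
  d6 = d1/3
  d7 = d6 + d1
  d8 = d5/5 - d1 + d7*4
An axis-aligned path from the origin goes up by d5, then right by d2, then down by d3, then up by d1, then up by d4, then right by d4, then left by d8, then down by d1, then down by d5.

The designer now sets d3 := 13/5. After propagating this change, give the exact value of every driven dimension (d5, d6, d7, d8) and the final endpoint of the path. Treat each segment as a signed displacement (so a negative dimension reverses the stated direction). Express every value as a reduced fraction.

d5 = 13/15
d6 = 20/3
d7 = 80/3
d8 = 2171/25
endpoint = (-1946/25, 7/5)

Apply edit: d3 := 13/5
  d5 = d3/3 = 13/15
  d6 = d1/3 = 20/3
  d7 = d6 + d1 = 80/3
  d8 = d5/5 - d1 + d7*4 = 2171/25
Walk from origin (0, 0):
  seg 1: up by d5 = 13/15 → (0, 13/15)
  seg 2: right by d2 = 5 → (5, 13/15)
  seg 3: down by d3 = 13/5 → (5, -26/15)
  seg 4: up by d1 = 20 → (5, 274/15)
  seg 5: up by d4 = 4 → (5, 334/15)
  seg 6: right by d4 = 4 → (9, 334/15)
  seg 7: left by d8 = 2171/25 → (-1946/25, 334/15)
  seg 8: down by d1 = 20 → (-1946/25, 34/15)
  seg 9: down by d5 = 13/15 → (-1946/25, 7/5)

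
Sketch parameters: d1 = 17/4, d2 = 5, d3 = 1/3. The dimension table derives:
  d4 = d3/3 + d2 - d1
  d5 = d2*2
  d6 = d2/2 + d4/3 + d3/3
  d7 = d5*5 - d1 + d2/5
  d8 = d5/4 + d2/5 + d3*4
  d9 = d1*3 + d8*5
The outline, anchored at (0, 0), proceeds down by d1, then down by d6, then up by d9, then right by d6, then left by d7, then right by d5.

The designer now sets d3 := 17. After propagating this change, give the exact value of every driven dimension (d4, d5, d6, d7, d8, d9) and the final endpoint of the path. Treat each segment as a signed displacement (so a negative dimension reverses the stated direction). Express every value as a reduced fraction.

d4 = 77/12
d5 = 10
d6 = 371/36
d7 = 187/4
d8 = 143/2
d9 = 1481/4
endpoint = (-238/9, 12805/36)

Apply edit: d3 := 17
  d4 = d3/3 + d2 - d1 = 77/12
  d5 = d2*2 = 10
  d6 = d2/2 + d4/3 + d3/3 = 371/36
  d7 = d5*5 - d1 + d2/5 = 187/4
  d8 = d5/4 + d2/5 + d3*4 = 143/2
  d9 = d1*3 + d8*5 = 1481/4
Walk from origin (0, 0):
  seg 1: down by d1 = 17/4 → (0, -17/4)
  seg 2: down by d6 = 371/36 → (0, -131/9)
  seg 3: up by d9 = 1481/4 → (0, 12805/36)
  seg 4: right by d6 = 371/36 → (371/36, 12805/36)
  seg 5: left by d7 = 187/4 → (-328/9, 12805/36)
  seg 6: right by d5 = 10 → (-238/9, 12805/36)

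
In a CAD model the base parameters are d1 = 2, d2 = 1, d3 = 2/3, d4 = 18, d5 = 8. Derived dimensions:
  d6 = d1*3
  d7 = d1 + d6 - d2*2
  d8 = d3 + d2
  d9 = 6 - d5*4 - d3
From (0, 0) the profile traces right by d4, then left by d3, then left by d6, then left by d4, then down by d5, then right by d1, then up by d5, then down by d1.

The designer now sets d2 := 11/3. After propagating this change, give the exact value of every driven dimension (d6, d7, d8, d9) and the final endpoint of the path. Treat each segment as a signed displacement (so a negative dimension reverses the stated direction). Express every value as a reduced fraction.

Apply edit: d2 := 11/3
  d6 = d1*3 = 6
  d7 = d1 + d6 - d2*2 = 2/3
  d8 = d3 + d2 = 13/3
  d9 = 6 - d5*4 - d3 = -80/3
Walk from origin (0, 0):
  seg 1: right by d4 = 18 → (18, 0)
  seg 2: left by d3 = 2/3 → (52/3, 0)
  seg 3: left by d6 = 6 → (34/3, 0)
  seg 4: left by d4 = 18 → (-20/3, 0)
  seg 5: down by d5 = 8 → (-20/3, -8)
  seg 6: right by d1 = 2 → (-14/3, -8)
  seg 7: up by d5 = 8 → (-14/3, 0)
  seg 8: down by d1 = 2 → (-14/3, -2)

d6 = 6
d7 = 2/3
d8 = 13/3
d9 = -80/3
endpoint = (-14/3, -2)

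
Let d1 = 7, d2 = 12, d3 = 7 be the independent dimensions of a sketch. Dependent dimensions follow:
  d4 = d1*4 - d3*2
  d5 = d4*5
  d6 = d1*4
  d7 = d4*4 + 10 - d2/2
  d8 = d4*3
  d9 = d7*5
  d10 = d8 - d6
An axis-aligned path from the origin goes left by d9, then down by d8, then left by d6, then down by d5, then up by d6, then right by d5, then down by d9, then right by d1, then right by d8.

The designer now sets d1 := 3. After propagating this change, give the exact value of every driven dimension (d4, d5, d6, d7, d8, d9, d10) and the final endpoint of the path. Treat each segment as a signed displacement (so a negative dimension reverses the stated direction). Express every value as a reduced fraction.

d4 = -2
d5 = -10
d6 = 12
d7 = -4
d8 = -6
d9 = -20
d10 = -18
endpoint = (-5, 48)

Apply edit: d1 := 3
  d4 = d1*4 - d3*2 = -2
  d5 = d4*5 = -10
  d6 = d1*4 = 12
  d7 = d4*4 + 10 - d2/2 = -4
  d8 = d4*3 = -6
  d9 = d7*5 = -20
  d10 = d8 - d6 = -18
Walk from origin (0, 0):
  seg 1: left by d9 = -20 → (20, 0)
  seg 2: down by d8 = -6 → (20, 6)
  seg 3: left by d6 = 12 → (8, 6)
  seg 4: down by d5 = -10 → (8, 16)
  seg 5: up by d6 = 12 → (8, 28)
  seg 6: right by d5 = -10 → (-2, 28)
  seg 7: down by d9 = -20 → (-2, 48)
  seg 8: right by d1 = 3 → (1, 48)
  seg 9: right by d8 = -6 → (-5, 48)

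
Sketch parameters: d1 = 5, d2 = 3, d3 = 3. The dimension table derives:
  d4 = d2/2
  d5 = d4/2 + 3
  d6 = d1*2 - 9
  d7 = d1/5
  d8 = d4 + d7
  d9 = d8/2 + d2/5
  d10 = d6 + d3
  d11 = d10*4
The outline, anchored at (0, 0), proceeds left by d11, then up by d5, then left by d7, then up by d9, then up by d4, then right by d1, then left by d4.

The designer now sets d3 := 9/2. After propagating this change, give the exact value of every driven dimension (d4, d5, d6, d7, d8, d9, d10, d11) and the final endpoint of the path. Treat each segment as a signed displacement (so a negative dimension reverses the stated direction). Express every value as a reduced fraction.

Apply edit: d3 := 9/2
  d4 = d2/2 = 3/2
  d5 = d4/2 + 3 = 15/4
  d6 = d1*2 - 9 = 1
  d7 = d1/5 = 1
  d8 = d4 + d7 = 5/2
  d9 = d8/2 + d2/5 = 37/20
  d10 = d6 + d3 = 11/2
  d11 = d10*4 = 22
Walk from origin (0, 0):
  seg 1: left by d11 = 22 → (-22, 0)
  seg 2: up by d5 = 15/4 → (-22, 15/4)
  seg 3: left by d7 = 1 → (-23, 15/4)
  seg 4: up by d9 = 37/20 → (-23, 28/5)
  seg 5: up by d4 = 3/2 → (-23, 71/10)
  seg 6: right by d1 = 5 → (-18, 71/10)
  seg 7: left by d4 = 3/2 → (-39/2, 71/10)

d4 = 3/2
d5 = 15/4
d6 = 1
d7 = 1
d8 = 5/2
d9 = 37/20
d10 = 11/2
d11 = 22
endpoint = (-39/2, 71/10)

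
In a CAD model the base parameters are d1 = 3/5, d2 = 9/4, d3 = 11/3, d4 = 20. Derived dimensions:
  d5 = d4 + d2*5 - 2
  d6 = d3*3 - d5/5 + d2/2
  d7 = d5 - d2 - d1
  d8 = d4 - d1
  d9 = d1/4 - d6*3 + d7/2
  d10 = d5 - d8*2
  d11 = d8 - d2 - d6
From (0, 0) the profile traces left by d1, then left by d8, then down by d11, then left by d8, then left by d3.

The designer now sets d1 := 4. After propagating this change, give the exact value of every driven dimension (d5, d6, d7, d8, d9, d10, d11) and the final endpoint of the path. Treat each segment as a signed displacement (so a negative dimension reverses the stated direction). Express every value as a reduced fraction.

Apply edit: d1 := 4
  d5 = d4 + d2*5 - 2 = 117/4
  d6 = d3*3 - d5/5 + d2/2 = 251/40
  d7 = d5 - d2 - d1 = 23
  d8 = d4 - d1 = 16
  d9 = d1/4 - d6*3 + d7/2 = -253/40
  d10 = d5 - d8*2 = -11/4
  d11 = d8 - d2 - d6 = 299/40
Walk from origin (0, 0):
  seg 1: left by d1 = 4 → (-4, 0)
  seg 2: left by d8 = 16 → (-20, 0)
  seg 3: down by d11 = 299/40 → (-20, -299/40)
  seg 4: left by d8 = 16 → (-36, -299/40)
  seg 5: left by d3 = 11/3 → (-119/3, -299/40)

d5 = 117/4
d6 = 251/40
d7 = 23
d8 = 16
d9 = -253/40
d10 = -11/4
d11 = 299/40
endpoint = (-119/3, -299/40)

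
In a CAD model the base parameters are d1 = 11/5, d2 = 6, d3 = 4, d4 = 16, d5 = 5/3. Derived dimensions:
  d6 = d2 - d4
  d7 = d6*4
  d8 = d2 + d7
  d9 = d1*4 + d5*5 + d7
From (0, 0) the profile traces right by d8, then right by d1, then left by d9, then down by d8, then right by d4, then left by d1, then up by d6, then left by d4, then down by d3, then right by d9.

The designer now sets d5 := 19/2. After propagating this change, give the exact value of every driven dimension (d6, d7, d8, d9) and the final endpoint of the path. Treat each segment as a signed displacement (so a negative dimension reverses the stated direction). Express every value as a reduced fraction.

d6 = -10
d7 = -40
d8 = -34
d9 = 163/10
endpoint = (-34, 20)

Apply edit: d5 := 19/2
  d6 = d2 - d4 = -10
  d7 = d6*4 = -40
  d8 = d2 + d7 = -34
  d9 = d1*4 + d5*5 + d7 = 163/10
Walk from origin (0, 0):
  seg 1: right by d8 = -34 → (-34, 0)
  seg 2: right by d1 = 11/5 → (-159/5, 0)
  seg 3: left by d9 = 163/10 → (-481/10, 0)
  seg 4: down by d8 = -34 → (-481/10, 34)
  seg 5: right by d4 = 16 → (-321/10, 34)
  seg 6: left by d1 = 11/5 → (-343/10, 34)
  seg 7: up by d6 = -10 → (-343/10, 24)
  seg 8: left by d4 = 16 → (-503/10, 24)
  seg 9: down by d3 = 4 → (-503/10, 20)
  seg 10: right by d9 = 163/10 → (-34, 20)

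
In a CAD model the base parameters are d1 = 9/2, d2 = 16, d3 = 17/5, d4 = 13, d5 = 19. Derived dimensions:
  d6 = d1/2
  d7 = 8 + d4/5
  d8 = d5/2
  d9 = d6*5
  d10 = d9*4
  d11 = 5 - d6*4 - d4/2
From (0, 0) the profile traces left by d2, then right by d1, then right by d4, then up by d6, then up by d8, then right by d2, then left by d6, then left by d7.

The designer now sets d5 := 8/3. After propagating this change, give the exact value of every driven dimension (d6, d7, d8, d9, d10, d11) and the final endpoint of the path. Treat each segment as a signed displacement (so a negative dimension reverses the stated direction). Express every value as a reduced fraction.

Apply edit: d5 := 8/3
  d6 = d1/2 = 9/4
  d7 = 8 + d4/5 = 53/5
  d8 = d5/2 = 4/3
  d9 = d6*5 = 45/4
  d10 = d9*4 = 45
  d11 = 5 - d6*4 - d4/2 = -21/2
Walk from origin (0, 0):
  seg 1: left by d2 = 16 → (-16, 0)
  seg 2: right by d1 = 9/2 → (-23/2, 0)
  seg 3: right by d4 = 13 → (3/2, 0)
  seg 4: up by d6 = 9/4 → (3/2, 9/4)
  seg 5: up by d8 = 4/3 → (3/2, 43/12)
  seg 6: right by d2 = 16 → (35/2, 43/12)
  seg 7: left by d6 = 9/4 → (61/4, 43/12)
  seg 8: left by d7 = 53/5 → (93/20, 43/12)

d6 = 9/4
d7 = 53/5
d8 = 4/3
d9 = 45/4
d10 = 45
d11 = -21/2
endpoint = (93/20, 43/12)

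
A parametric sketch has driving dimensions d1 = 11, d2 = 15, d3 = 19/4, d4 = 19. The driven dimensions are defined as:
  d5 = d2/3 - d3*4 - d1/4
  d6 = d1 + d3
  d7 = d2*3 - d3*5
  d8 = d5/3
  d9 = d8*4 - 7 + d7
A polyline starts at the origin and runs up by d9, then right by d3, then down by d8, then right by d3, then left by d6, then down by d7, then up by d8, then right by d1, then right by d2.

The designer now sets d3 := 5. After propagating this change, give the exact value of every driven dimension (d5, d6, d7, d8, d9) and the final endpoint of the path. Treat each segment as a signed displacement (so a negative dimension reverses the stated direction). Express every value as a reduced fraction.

Apply edit: d3 := 5
  d5 = d2/3 - d3*4 - d1/4 = -71/4
  d6 = d1 + d3 = 16
  d7 = d2*3 - d3*5 = 20
  d8 = d5/3 = -71/12
  d9 = d8*4 - 7 + d7 = -32/3
Walk from origin (0, 0):
  seg 1: up by d9 = -32/3 → (0, -32/3)
  seg 2: right by d3 = 5 → (5, -32/3)
  seg 3: down by d8 = -71/12 → (5, -19/4)
  seg 4: right by d3 = 5 → (10, -19/4)
  seg 5: left by d6 = 16 → (-6, -19/4)
  seg 6: down by d7 = 20 → (-6, -99/4)
  seg 7: up by d8 = -71/12 → (-6, -92/3)
  seg 8: right by d1 = 11 → (5, -92/3)
  seg 9: right by d2 = 15 → (20, -92/3)

d5 = -71/4
d6 = 16
d7 = 20
d8 = -71/12
d9 = -32/3
endpoint = (20, -92/3)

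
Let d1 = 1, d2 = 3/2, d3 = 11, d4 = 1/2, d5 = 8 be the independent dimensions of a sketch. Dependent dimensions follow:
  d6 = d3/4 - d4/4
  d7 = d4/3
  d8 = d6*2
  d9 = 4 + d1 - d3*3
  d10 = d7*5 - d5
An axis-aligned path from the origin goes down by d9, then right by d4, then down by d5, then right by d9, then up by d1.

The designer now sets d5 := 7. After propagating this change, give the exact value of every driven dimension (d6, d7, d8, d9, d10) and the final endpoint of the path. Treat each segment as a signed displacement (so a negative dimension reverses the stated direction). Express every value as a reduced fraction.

Apply edit: d5 := 7
  d6 = d3/4 - d4/4 = 21/8
  d7 = d4/3 = 1/6
  d8 = d6*2 = 21/4
  d9 = 4 + d1 - d3*3 = -28
  d10 = d7*5 - d5 = -37/6
Walk from origin (0, 0):
  seg 1: down by d9 = -28 → (0, 28)
  seg 2: right by d4 = 1/2 → (1/2, 28)
  seg 3: down by d5 = 7 → (1/2, 21)
  seg 4: right by d9 = -28 → (-55/2, 21)
  seg 5: up by d1 = 1 → (-55/2, 22)

d6 = 21/8
d7 = 1/6
d8 = 21/4
d9 = -28
d10 = -37/6
endpoint = (-55/2, 22)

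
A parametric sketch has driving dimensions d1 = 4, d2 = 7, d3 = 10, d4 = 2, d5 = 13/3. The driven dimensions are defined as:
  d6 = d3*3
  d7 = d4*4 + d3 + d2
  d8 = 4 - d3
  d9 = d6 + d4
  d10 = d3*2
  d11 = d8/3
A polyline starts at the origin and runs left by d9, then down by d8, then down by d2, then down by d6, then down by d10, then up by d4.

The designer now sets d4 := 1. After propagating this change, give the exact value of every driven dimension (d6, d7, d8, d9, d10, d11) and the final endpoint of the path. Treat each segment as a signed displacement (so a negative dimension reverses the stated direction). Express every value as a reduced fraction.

Apply edit: d4 := 1
  d6 = d3*3 = 30
  d7 = d4*4 + d3 + d2 = 21
  d8 = 4 - d3 = -6
  d9 = d6 + d4 = 31
  d10 = d3*2 = 20
  d11 = d8/3 = -2
Walk from origin (0, 0):
  seg 1: left by d9 = 31 → (-31, 0)
  seg 2: down by d8 = -6 → (-31, 6)
  seg 3: down by d2 = 7 → (-31, -1)
  seg 4: down by d6 = 30 → (-31, -31)
  seg 5: down by d10 = 20 → (-31, -51)
  seg 6: up by d4 = 1 → (-31, -50)

d6 = 30
d7 = 21
d8 = -6
d9 = 31
d10 = 20
d11 = -2
endpoint = (-31, -50)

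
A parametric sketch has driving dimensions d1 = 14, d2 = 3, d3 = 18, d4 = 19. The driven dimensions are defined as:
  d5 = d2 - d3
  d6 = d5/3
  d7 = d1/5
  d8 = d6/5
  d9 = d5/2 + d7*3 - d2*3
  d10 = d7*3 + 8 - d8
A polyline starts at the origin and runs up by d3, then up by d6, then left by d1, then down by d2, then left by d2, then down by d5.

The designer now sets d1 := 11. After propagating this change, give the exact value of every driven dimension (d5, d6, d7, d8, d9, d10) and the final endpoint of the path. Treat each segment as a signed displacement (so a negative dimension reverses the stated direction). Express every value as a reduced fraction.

Apply edit: d1 := 11
  d5 = d2 - d3 = -15
  d6 = d5/3 = -5
  d7 = d1/5 = 11/5
  d8 = d6/5 = -1
  d9 = d5/2 + d7*3 - d2*3 = -99/10
  d10 = d7*3 + 8 - d8 = 78/5
Walk from origin (0, 0):
  seg 1: up by d3 = 18 → (0, 18)
  seg 2: up by d6 = -5 → (0, 13)
  seg 3: left by d1 = 11 → (-11, 13)
  seg 4: down by d2 = 3 → (-11, 10)
  seg 5: left by d2 = 3 → (-14, 10)
  seg 6: down by d5 = -15 → (-14, 25)

d5 = -15
d6 = -5
d7 = 11/5
d8 = -1
d9 = -99/10
d10 = 78/5
endpoint = (-14, 25)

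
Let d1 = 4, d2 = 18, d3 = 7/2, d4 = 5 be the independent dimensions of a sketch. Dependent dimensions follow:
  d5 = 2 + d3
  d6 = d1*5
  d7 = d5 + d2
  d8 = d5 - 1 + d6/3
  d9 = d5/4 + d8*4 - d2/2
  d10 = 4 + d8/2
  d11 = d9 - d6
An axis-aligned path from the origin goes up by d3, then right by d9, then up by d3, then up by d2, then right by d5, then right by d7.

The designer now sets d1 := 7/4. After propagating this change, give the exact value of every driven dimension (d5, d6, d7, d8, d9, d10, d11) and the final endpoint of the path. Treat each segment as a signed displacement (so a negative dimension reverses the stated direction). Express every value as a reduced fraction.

Apply edit: d1 := 7/4
  d5 = 2 + d3 = 11/2
  d6 = d1*5 = 35/4
  d7 = d5 + d2 = 47/2
  d8 = d5 - 1 + d6/3 = 89/12
  d9 = d5/4 + d8*4 - d2/2 = 529/24
  d10 = 4 + d8/2 = 185/24
  d11 = d9 - d6 = 319/24
Walk from origin (0, 0):
  seg 1: up by d3 = 7/2 → (0, 7/2)
  seg 2: right by d9 = 529/24 → (529/24, 7/2)
  seg 3: up by d3 = 7/2 → (529/24, 7)
  seg 4: up by d2 = 18 → (529/24, 25)
  seg 5: right by d5 = 11/2 → (661/24, 25)
  seg 6: right by d7 = 47/2 → (1225/24, 25)

d5 = 11/2
d6 = 35/4
d7 = 47/2
d8 = 89/12
d9 = 529/24
d10 = 185/24
d11 = 319/24
endpoint = (1225/24, 25)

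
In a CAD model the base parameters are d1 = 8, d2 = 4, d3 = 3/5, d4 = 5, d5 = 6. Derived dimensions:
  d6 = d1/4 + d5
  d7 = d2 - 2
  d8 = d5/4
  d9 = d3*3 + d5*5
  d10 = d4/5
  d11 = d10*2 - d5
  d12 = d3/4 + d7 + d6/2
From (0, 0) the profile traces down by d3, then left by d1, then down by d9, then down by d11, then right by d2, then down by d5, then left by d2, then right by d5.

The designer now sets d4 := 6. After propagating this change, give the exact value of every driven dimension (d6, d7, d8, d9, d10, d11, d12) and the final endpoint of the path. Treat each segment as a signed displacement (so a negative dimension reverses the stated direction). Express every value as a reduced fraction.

Apply edit: d4 := 6
  d6 = d1/4 + d5 = 8
  d7 = d2 - 2 = 2
  d8 = d5/4 = 3/2
  d9 = d3*3 + d5*5 = 159/5
  d10 = d4/5 = 6/5
  d11 = d10*2 - d5 = -18/5
  d12 = d3/4 + d7 + d6/2 = 123/20
Walk from origin (0, 0):
  seg 1: down by d3 = 3/5 → (0, -3/5)
  seg 2: left by d1 = 8 → (-8, -3/5)
  seg 3: down by d9 = 159/5 → (-8, -162/5)
  seg 4: down by d11 = -18/5 → (-8, -144/5)
  seg 5: right by d2 = 4 → (-4, -144/5)
  seg 6: down by d5 = 6 → (-4, -174/5)
  seg 7: left by d2 = 4 → (-8, -174/5)
  seg 8: right by d5 = 6 → (-2, -174/5)

d6 = 8
d7 = 2
d8 = 3/2
d9 = 159/5
d10 = 6/5
d11 = -18/5
d12 = 123/20
endpoint = (-2, -174/5)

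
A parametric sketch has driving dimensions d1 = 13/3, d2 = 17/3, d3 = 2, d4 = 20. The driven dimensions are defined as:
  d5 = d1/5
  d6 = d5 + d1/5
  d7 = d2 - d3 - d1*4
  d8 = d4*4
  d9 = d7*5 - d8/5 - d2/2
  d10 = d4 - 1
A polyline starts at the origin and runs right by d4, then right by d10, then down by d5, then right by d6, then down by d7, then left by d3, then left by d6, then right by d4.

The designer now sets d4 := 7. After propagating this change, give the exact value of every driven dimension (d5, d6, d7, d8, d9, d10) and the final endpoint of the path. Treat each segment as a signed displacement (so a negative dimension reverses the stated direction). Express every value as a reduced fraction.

d5 = 13/15
d6 = 26/15
d7 = -41/3
d8 = 28
d9 = -2303/30
d10 = 6
endpoint = (18, 64/5)

Apply edit: d4 := 7
  d5 = d1/5 = 13/15
  d6 = d5 + d1/5 = 26/15
  d7 = d2 - d3 - d1*4 = -41/3
  d8 = d4*4 = 28
  d9 = d7*5 - d8/5 - d2/2 = -2303/30
  d10 = d4 - 1 = 6
Walk from origin (0, 0):
  seg 1: right by d4 = 7 → (7, 0)
  seg 2: right by d10 = 6 → (13, 0)
  seg 3: down by d5 = 13/15 → (13, -13/15)
  seg 4: right by d6 = 26/15 → (221/15, -13/15)
  seg 5: down by d7 = -41/3 → (221/15, 64/5)
  seg 6: left by d3 = 2 → (191/15, 64/5)
  seg 7: left by d6 = 26/15 → (11, 64/5)
  seg 8: right by d4 = 7 → (18, 64/5)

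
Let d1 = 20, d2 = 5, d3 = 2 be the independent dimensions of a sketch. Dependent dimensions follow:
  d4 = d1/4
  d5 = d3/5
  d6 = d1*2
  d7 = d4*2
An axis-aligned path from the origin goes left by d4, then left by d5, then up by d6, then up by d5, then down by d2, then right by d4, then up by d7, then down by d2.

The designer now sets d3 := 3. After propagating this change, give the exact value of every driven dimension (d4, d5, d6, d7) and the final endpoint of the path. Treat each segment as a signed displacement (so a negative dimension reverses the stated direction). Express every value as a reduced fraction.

d4 = 5
d5 = 3/5
d6 = 40
d7 = 10
endpoint = (-3/5, 203/5)

Apply edit: d3 := 3
  d4 = d1/4 = 5
  d5 = d3/5 = 3/5
  d6 = d1*2 = 40
  d7 = d4*2 = 10
Walk from origin (0, 0):
  seg 1: left by d4 = 5 → (-5, 0)
  seg 2: left by d5 = 3/5 → (-28/5, 0)
  seg 3: up by d6 = 40 → (-28/5, 40)
  seg 4: up by d5 = 3/5 → (-28/5, 203/5)
  seg 5: down by d2 = 5 → (-28/5, 178/5)
  seg 6: right by d4 = 5 → (-3/5, 178/5)
  seg 7: up by d7 = 10 → (-3/5, 228/5)
  seg 8: down by d2 = 5 → (-3/5, 203/5)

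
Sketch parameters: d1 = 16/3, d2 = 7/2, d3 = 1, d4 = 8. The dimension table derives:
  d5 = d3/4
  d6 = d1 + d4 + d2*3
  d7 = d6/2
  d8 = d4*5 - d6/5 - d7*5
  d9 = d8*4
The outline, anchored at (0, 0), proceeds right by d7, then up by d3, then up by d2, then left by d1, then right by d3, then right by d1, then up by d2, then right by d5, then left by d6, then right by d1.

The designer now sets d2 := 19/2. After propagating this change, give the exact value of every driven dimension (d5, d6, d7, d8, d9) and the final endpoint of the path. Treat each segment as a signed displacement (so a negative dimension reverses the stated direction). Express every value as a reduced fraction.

Apply edit: d2 := 19/2
  d5 = d3/4 = 1/4
  d6 = d1 + d4 + d2*3 = 251/6
  d7 = d6/2 = 251/12
  d8 = d4*5 - d6/5 - d7*5 = -1459/20
  d9 = d8*4 = -1459/5
Walk from origin (0, 0):
  seg 1: right by d7 = 251/12 → (251/12, 0)
  seg 2: up by d3 = 1 → (251/12, 1)
  seg 3: up by d2 = 19/2 → (251/12, 21/2)
  seg 4: left by d1 = 16/3 → (187/12, 21/2)
  seg 5: right by d3 = 1 → (199/12, 21/2)
  seg 6: right by d1 = 16/3 → (263/12, 21/2)
  seg 7: up by d2 = 19/2 → (263/12, 20)
  seg 8: right by d5 = 1/4 → (133/6, 20)
  seg 9: left by d6 = 251/6 → (-59/3, 20)
  seg 10: right by d1 = 16/3 → (-43/3, 20)

d5 = 1/4
d6 = 251/6
d7 = 251/12
d8 = -1459/20
d9 = -1459/5
endpoint = (-43/3, 20)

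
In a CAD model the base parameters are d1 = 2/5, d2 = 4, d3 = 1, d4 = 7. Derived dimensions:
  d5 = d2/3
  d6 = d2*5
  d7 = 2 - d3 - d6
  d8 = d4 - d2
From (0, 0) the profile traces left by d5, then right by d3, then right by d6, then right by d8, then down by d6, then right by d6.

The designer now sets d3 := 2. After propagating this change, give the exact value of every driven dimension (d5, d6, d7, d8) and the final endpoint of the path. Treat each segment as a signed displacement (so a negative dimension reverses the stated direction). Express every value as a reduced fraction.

Apply edit: d3 := 2
  d5 = d2/3 = 4/3
  d6 = d2*5 = 20
  d7 = 2 - d3 - d6 = -20
  d8 = d4 - d2 = 3
Walk from origin (0, 0):
  seg 1: left by d5 = 4/3 → (-4/3, 0)
  seg 2: right by d3 = 2 → (2/3, 0)
  seg 3: right by d6 = 20 → (62/3, 0)
  seg 4: right by d8 = 3 → (71/3, 0)
  seg 5: down by d6 = 20 → (71/3, -20)
  seg 6: right by d6 = 20 → (131/3, -20)

d5 = 4/3
d6 = 20
d7 = -20
d8 = 3
endpoint = (131/3, -20)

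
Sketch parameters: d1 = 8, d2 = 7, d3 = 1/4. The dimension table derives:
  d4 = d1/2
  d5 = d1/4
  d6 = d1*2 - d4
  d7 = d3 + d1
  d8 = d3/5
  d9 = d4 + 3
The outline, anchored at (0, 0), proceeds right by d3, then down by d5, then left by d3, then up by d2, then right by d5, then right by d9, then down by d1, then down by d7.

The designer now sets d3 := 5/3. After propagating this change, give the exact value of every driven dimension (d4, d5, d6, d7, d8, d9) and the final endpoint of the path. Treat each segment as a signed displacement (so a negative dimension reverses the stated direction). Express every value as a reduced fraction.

Apply edit: d3 := 5/3
  d4 = d1/2 = 4
  d5 = d1/4 = 2
  d6 = d1*2 - d4 = 12
  d7 = d3 + d1 = 29/3
  d8 = d3/5 = 1/3
  d9 = d4 + 3 = 7
Walk from origin (0, 0):
  seg 1: right by d3 = 5/3 → (5/3, 0)
  seg 2: down by d5 = 2 → (5/3, -2)
  seg 3: left by d3 = 5/3 → (0, -2)
  seg 4: up by d2 = 7 → (0, 5)
  seg 5: right by d5 = 2 → (2, 5)
  seg 6: right by d9 = 7 → (9, 5)
  seg 7: down by d1 = 8 → (9, -3)
  seg 8: down by d7 = 29/3 → (9, -38/3)

d4 = 4
d5 = 2
d6 = 12
d7 = 29/3
d8 = 1/3
d9 = 7
endpoint = (9, -38/3)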